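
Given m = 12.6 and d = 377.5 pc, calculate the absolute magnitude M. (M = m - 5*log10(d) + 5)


M = m - 5*log10(d) + 5 = 12.6 - 5*log10(377.5) + 5 = 4.7154

4.7154


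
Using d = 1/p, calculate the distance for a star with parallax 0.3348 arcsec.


d = 1/p = 1/0.3348 = 2.9869

2.9869 pc


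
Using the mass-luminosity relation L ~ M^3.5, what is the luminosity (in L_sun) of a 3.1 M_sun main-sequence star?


L/L_sun = (M/M_sun)^3.5 = 3.1^3.5 = 52.4525

52.4525 L_sun


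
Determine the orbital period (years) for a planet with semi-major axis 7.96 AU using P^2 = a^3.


P = a^(3/2) = 7.96^1.5 = 22.4579

22.4579 years


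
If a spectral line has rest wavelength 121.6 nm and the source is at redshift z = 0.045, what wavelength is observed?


lam_obs = lam_emit * (1 + z) = 121.6 * (1 + 0.045) = 127.072

127.072 nm


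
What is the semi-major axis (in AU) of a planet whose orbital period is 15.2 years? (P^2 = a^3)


a = P^(2/3) = 15.2^(2/3) = 6.1361

6.1361 AU


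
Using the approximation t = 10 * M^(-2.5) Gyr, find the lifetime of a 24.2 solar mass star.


t = 10 * M^(-2.5) = 10 * 24.2^(-2.5) = 0.0035

0.0035 Gyr


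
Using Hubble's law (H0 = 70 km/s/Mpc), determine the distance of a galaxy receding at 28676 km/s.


d = v / H0 = 28676 / 70 = 409.6571

409.6571 Mpc


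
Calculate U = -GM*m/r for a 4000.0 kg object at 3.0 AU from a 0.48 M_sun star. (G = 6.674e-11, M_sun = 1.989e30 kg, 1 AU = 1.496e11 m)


M = 0.48 * 1.989e30 kg = 9.5472e+29 kg; r = 3.0 AU * 1.496e11 m/AU = 4.488e+11 m. U = -GM*m/r = -(6.674e-11 * 9.5472e+29 * 4000.0) / 4.488e+11 = -5.679e+11

-5.679e+11 J


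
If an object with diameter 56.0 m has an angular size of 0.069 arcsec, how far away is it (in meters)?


D = size / theta_rad, theta_rad = 0.069 * pi/(180*3600) = 3.345e-07, D = 1.674e+08

1.674e+08 m


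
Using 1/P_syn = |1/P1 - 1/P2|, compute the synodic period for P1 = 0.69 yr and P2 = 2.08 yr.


1/P_syn = |1/P1 - 1/P2| = |1/0.69 - 1/2.08| => P_syn = 1.0325

1.0325 years


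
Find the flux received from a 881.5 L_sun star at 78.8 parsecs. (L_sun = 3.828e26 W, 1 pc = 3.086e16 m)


F = L / (4*pi*d^2) = 3.374e+29 / (4*pi*(2.432e+18)^2) = 4.541e-09

4.541e-09 W/m^2


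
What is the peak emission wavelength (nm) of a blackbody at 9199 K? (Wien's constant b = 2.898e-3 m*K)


lam_max = b / T = 2.898e-3 / 9199 = 3.150e-07 m = 315.0342 nm

315.0342 nm


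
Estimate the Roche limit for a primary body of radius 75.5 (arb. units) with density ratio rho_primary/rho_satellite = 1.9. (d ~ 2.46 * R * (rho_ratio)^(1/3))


d_Roche = 2.46 * 75.5 * 1.9^(1/3) = 230.0382

230.0382


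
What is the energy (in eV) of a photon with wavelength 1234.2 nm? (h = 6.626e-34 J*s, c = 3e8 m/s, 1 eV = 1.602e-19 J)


E = hc/lambda = 6.626e-34 * 3e8 / 1.234e-06 = 1.611e-19 J = 1.0054 eV

1.0054 eV


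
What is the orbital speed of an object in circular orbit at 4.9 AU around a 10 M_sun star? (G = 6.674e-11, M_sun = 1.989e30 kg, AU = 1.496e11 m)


v = sqrt(GM/r) = sqrt(6.674e-11 * 1.989e+31 / 7.330e+11) = 42554.614

42554.614 m/s


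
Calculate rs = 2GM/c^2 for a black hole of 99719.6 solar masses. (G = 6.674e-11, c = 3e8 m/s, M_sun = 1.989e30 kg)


M = 99719.6 * 1.989e30 kg = 1.983422844e+35 kg. rs = 2GM/c^2 = 2 * 6.674e-11 * 1.983422844e+35 / (3e8)^2 = 2.942e+08

2.942e+08 m


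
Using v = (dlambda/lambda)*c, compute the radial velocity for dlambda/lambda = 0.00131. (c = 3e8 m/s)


v = (dlambda/lambda) * c = 0.00131 * 3e8 = 393000.0

393000.0 m/s


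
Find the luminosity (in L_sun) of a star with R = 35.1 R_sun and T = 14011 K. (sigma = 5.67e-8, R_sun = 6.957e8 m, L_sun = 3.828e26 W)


R = 35.1 * 6.957e8 m = 2.441907e+10 m. L = 4*pi*R^2*sigma*T^4 = 4*pi*(2.441907e+10)^2 * 5.67e-8 * 14011^4 = 1.637297862e+31 W. L/L_sun = 1.637297862e+31 / 3.828e26 = 42771.6265

42771.6265 L_sun


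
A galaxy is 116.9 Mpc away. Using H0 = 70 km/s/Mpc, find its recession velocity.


v = H0 * d = 70 * 116.9 = 8183.0

8183.0 km/s


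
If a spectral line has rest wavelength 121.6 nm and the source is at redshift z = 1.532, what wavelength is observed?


lam_obs = lam_emit * (1 + z) = 121.6 * (1 + 1.532) = 307.8912

307.8912 nm


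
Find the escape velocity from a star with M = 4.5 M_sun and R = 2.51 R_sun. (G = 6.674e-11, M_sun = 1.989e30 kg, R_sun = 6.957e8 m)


M = 4.5 * 1.989e30 kg = 8.9505e+30 kg; R = 2.51 * 6.957e8 m = 1.746207e+09 m. v_esc = sqrt(2GM/R) = sqrt(2 * 6.674e-11 * 8.9505e+30 / 1.746207e+09) = 827149.259

827149.259 m/s


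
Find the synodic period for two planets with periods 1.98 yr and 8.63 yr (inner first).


1/P_syn = |1/P1 - 1/P2| = |1/1.98 - 1/8.63| => P_syn = 2.5695

2.5695 years


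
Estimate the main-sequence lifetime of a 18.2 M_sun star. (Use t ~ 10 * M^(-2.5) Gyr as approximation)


t = 10 * M^(-2.5) = 10 * 18.2^(-2.5) = 0.0071

0.0071 Gyr


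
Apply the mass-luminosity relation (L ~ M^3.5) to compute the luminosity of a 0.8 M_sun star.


L/L_sun = (M/M_sun)^3.5 = 0.8^3.5 = 0.4579

0.4579 L_sun


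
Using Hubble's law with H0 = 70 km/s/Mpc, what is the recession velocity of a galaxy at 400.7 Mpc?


v = H0 * d = 70 * 400.7 = 28049.0

28049.0 km/s


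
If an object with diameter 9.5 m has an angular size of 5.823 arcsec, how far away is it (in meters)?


D = size / theta_rad, theta_rad = 5.823 * pi/(180*3600) = 2.823e-05, D = 336513.0791

336513.0791 m


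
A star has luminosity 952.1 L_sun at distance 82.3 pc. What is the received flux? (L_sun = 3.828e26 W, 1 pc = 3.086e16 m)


F = L / (4*pi*d^2) = 3.645e+29 / (4*pi*(2.540e+18)^2) = 4.496e-09

4.496e-09 W/m^2


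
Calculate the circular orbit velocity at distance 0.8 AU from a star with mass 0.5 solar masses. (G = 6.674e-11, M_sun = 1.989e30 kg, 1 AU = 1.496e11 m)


v = sqrt(GM/r) = sqrt(6.674e-11 * 9.945e+29 / 1.197e+11) = 23549.6634

23549.6634 m/s


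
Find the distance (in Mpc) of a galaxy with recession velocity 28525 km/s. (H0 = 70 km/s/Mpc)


d = v / H0 = 28525 / 70 = 407.5

407.5 Mpc


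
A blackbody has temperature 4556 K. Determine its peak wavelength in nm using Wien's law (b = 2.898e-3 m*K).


lam_max = b / T = 2.898e-3 / 4556 = 6.361e-07 m = 636.0843 nm

636.0843 nm


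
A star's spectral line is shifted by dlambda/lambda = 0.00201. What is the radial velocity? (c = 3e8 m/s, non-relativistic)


v = (dlambda/lambda) * c = 0.00201 * 3e8 = 603000.0

603000.0 m/s


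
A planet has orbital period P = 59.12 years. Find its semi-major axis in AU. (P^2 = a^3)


a = P^(2/3) = 59.12^(2/3) = 15.176

15.176 AU


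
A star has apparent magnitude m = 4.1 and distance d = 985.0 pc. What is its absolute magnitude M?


M = m - 5*log10(d) + 5 = 4.1 - 5*log10(985.0) + 5 = -5.8672

-5.8672


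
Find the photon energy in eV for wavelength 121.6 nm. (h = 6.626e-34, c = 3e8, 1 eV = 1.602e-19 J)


E = hc/lambda = 6.626e-34 * 3e8 / 1.216e-07 = 1.635e-18 J = 10.2041 eV

10.2041 eV


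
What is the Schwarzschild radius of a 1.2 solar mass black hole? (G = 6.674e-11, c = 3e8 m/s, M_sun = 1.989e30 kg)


M = 1.2 * 1.989e30 kg = 2.3868e+30 kg. rs = 2GM/c^2 = 2 * 6.674e-11 * 2.3868e+30 / (3e8)^2 = 3539.8896

3539.8896 m


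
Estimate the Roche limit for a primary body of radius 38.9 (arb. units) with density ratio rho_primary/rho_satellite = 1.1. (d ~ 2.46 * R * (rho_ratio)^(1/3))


d_Roche = 2.46 * 38.9 * 1.1^(1/3) = 98.783

98.783


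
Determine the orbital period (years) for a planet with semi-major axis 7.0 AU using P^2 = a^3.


P = a^(3/2) = 7.0^1.5 = 18.5203

18.5203 years


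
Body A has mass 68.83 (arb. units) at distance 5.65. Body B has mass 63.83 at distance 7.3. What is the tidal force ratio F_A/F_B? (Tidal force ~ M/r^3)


Ratio = (M1/r1^3) / (M2/r2^3) = (68.83/5.65^3) / (63.83/7.3^3) = 2.3258

2.3258


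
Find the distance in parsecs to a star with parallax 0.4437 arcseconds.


d = 1/p = 1/0.4437 = 2.2538

2.2538 pc


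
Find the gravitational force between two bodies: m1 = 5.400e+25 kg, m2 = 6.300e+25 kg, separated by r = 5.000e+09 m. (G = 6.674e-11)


F = G*m1*m2/r^2 = 6.674e-11 * 5.400e+25 * 6.300e+25 / (5.000e+09)^2 = 6.674e-11 * 3.402e+51 / 2.500e+19 = 9.082e+21

9.082e+21 N


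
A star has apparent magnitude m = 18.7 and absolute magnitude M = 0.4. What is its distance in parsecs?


d = 10^((m - M + 5)/5) = 10^((18.7 - 0.4 + 5)/5) = 45708.819

45708.819 pc


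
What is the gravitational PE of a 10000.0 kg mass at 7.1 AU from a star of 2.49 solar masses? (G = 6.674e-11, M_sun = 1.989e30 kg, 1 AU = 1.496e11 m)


M = 2.49 * 1.989e30 kg = 4.95261e+30 kg; r = 7.1 AU * 1.496e11 m/AU = 1.06216e+12 m. U = -GM*m/r = -(6.674e-11 * 4.95261e+30 * 10000.0) / 1.06216e+12 = -3.112e+12

-3.112e+12 J


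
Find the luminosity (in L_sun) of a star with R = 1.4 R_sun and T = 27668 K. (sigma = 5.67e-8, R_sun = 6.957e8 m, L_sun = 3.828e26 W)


R = 1.4 * 6.957e8 m = 9.7398e+08 m. L = 4*pi*R^2*sigma*T^4 = 4*pi*(9.7398e+08)^2 * 5.67e-8 * 27668^4 = 3.960992946e+29 W. L/L_sun = 3.960992946e+29 / 3.828e26 = 1034.7421

1034.7421 L_sun


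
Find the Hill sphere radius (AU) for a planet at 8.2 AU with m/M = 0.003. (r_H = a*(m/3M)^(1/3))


r_H = a * (m/3M)^(1/3) = 8.2 * (0.003/3)^(1/3) = 0.82

0.82 AU


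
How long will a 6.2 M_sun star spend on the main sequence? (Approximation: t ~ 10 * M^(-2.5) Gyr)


t = 10 * M^(-2.5) = 10 * 6.2^(-2.5) = 0.1045

0.1045 Gyr


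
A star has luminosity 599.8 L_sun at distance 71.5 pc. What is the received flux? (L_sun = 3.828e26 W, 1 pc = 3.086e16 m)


F = L / (4*pi*d^2) = 2.296e+29 / (4*pi*(2.206e+18)^2) = 3.753e-09

3.753e-09 W/m^2


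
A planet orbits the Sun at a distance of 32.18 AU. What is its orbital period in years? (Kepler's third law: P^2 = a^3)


P = a^(3/2) = 32.18^1.5 = 182.5488

182.5488 years


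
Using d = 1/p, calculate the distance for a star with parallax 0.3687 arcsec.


d = 1/p = 1/0.3687 = 2.7122

2.7122 pc


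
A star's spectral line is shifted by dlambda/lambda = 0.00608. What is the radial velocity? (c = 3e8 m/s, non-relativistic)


v = (dlambda/lambda) * c = 0.00608 * 3e8 = 1.824e+06

1.824e+06 m/s


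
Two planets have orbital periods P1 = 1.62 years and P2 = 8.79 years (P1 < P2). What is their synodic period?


1/P_syn = |1/P1 - 1/P2| = |1/1.62 - 1/8.79| => P_syn = 1.986

1.986 years


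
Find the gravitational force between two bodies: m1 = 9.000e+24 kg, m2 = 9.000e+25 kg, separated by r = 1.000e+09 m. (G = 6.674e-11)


F = G*m1*m2/r^2 = 6.674e-11 * 9.000e+24 * 9.000e+25 / (1.000e+09)^2 = 6.674e-11 * 8.100e+50 / 1.000e+18 = 5.406e+22

5.406e+22 N


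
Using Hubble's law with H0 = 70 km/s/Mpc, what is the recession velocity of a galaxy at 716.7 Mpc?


v = H0 * d = 70 * 716.7 = 50169.0

50169.0 km/s


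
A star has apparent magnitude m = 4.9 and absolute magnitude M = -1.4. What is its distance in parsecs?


d = 10^((m - M + 5)/5) = 10^((4.9 - -1.4 + 5)/5) = 181.9701

181.9701 pc


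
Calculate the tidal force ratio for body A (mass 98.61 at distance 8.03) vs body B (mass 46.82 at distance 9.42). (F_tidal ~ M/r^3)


Ratio = (M1/r1^3) / (M2/r2^3) = (98.61/8.03^3) / (46.82/9.42^3) = 3.4001

3.4001


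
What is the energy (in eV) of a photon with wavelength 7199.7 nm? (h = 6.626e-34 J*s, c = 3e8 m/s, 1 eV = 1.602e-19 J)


E = hc/lambda = 6.626e-34 * 3e8 / 7.200e-06 = 2.761e-20 J = 0.1723 eV

0.1723 eV


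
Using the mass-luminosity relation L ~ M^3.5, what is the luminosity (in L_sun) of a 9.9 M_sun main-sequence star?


L/L_sun = (M/M_sun)^3.5 = 9.9^3.5 = 3052.9745

3052.9745 L_sun


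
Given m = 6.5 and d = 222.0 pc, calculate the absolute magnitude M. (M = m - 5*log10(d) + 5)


M = m - 5*log10(d) + 5 = 6.5 - 5*log10(222.0) + 5 = -0.2318

-0.2318


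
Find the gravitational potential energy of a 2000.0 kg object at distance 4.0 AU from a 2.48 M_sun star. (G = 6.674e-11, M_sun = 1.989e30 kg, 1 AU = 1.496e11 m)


M = 2.48 * 1.989e30 kg = 4.93272e+30 kg; r = 4.0 AU * 1.496e11 m/AU = 5.984e+11 m. U = -GM*m/r = -(6.674e-11 * 4.93272e+30 * 2000.0) / 5.984e+11 = -1.100e+12

-1.100e+12 J


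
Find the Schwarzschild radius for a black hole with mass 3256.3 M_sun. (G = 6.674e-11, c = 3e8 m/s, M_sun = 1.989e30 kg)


M = 3256.3 * 1.989e30 kg = 6.4767807e+33 kg. rs = 2GM/c^2 = 2 * 6.674e-11 * 6.4767807e+33 / (3e8)^2 = 9.606e+06

9.606e+06 m


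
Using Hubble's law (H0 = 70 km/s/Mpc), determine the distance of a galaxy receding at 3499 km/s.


d = v / H0 = 3499 / 70 = 49.9857

49.9857 Mpc


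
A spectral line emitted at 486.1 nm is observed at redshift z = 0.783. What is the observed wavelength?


lam_obs = lam_emit * (1 + z) = 486.1 * (1 + 0.783) = 866.7163

866.7163 nm


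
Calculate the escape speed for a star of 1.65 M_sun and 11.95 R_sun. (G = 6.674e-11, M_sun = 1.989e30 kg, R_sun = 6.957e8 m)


M = 1.65 * 1.989e30 kg = 3.28185e+30 kg; R = 11.95 * 6.957e8 m = 8.313615e+09 m. v_esc = sqrt(2GM/R) = sqrt(2 * 6.674e-11 * 3.28185e+30 / 8.313615e+09) = 229547.4689

229547.4689 m/s


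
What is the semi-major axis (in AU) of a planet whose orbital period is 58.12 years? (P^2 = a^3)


a = P^(2/3) = 58.12^(2/3) = 15.0043

15.0043 AU


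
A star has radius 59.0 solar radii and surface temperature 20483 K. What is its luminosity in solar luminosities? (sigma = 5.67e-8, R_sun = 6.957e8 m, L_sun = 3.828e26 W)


R = 59.0 * 6.957e8 m = 4.10463e+10 m. L = 4*pi*R^2*sigma*T^4 = 4*pi*(4.10463e+10)^2 * 5.67e-8 * 20483^4 = 2.113076465e+32 W. L/L_sun = 2.113076465e+32 / 3.828e26 = 552005.3461

552005.3461 L_sun


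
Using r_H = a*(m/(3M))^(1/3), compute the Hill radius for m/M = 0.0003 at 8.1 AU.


r_H = a * (m/3M)^(1/3) = 8.1 * (0.0003/3)^(1/3) = 0.376

0.376 AU


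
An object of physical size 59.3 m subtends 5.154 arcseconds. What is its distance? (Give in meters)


D = size / theta_rad, theta_rad = 5.154 * pi/(180*3600) = 2.499e-05, D = 2.373e+06

2.373e+06 m


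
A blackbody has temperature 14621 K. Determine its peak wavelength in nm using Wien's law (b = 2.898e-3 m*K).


lam_max = b / T = 2.898e-3 / 14621 = 1.982e-07 m = 198.2081 nm

198.2081 nm


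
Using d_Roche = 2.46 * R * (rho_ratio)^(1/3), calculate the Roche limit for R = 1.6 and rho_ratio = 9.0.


d_Roche = 2.46 * 1.6 * 9.0^(1/3) = 8.1872

8.1872


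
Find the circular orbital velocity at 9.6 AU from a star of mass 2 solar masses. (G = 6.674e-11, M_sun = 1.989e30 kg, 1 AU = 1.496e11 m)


v = sqrt(GM/r) = sqrt(6.674e-11 * 3.978e+30 / 1.436e+12) = 13596.4045

13596.4045 m/s


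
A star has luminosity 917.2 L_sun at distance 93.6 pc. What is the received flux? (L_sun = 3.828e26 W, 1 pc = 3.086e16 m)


F = L / (4*pi*d^2) = 3.511e+29 / (4*pi*(2.888e+18)^2) = 3.349e-09

3.349e-09 W/m^2


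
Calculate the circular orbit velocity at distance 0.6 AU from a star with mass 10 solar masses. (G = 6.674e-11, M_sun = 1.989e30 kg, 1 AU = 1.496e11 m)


v = sqrt(GM/r) = sqrt(6.674e-11 * 1.989e+31 / 8.976e+10) = 121609.939

121609.939 m/s


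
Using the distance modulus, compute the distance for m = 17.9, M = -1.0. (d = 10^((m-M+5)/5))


d = 10^((m - M + 5)/5) = 10^((17.9 - -1.0 + 5)/5) = 60255.9586

60255.9586 pc


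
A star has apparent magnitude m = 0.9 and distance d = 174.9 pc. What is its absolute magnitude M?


M = m - 5*log10(d) + 5 = 0.9 - 5*log10(174.9) + 5 = -5.3139

-5.3139


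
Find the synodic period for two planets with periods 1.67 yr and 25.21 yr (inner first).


1/P_syn = |1/P1 - 1/P2| = |1/1.67 - 1/25.21| => P_syn = 1.7885

1.7885 years


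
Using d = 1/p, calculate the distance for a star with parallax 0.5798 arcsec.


d = 1/p = 1/0.5798 = 1.7247

1.7247 pc


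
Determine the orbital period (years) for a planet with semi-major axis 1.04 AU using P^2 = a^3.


P = a^(3/2) = 1.04^1.5 = 1.0606

1.0606 years


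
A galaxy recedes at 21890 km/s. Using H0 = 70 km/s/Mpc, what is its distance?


d = v / H0 = 21890 / 70 = 312.7143

312.7143 Mpc


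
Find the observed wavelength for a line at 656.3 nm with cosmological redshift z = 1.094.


lam_obs = lam_emit * (1 + z) = 656.3 * (1 + 1.094) = 1374.2922

1374.2922 nm


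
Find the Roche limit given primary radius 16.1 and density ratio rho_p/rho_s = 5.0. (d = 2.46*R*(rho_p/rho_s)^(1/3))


d_Roche = 2.46 * 16.1 * 5.0^(1/3) = 67.7253

67.7253


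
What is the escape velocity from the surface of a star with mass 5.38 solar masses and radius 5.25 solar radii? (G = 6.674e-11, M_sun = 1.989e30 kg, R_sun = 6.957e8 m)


M = 5.38 * 1.989e30 kg = 1.070082e+31 kg; R = 5.25 * 6.957e8 m = 3.652425e+09 m. v_esc = sqrt(2GM/R) = sqrt(2 * 6.674e-11 * 1.070082e+31 / 3.652425e+09) = 625354.0618

625354.0618 m/s


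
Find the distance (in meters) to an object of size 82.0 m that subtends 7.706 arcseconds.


D = size / theta_rad, theta_rad = 7.706 * pi/(180*3600) = 3.736e-05, D = 2.195e+06

2.195e+06 m


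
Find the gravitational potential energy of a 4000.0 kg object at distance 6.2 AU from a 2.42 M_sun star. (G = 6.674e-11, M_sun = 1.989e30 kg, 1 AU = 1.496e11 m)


M = 2.42 * 1.989e30 kg = 4.81338e+30 kg; r = 6.2 AU * 1.496e11 m/AU = 9.2752e+11 m. U = -GM*m/r = -(6.674e-11 * 4.81338e+30 * 4000.0) / 9.2752e+11 = -1.385e+12

-1.385e+12 J


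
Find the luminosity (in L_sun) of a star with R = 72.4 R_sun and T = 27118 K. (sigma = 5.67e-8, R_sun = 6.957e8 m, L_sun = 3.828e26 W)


R = 72.4 * 6.957e8 m = 5.036868e+10 m. L = 4*pi*R^2*sigma*T^4 = 4*pi*(5.036868e+10)^2 * 5.67e-8 * 27118^4 = 9.775628472e+32 W. L/L_sun = 9.775628472e+32 / 3.828e26 = 2.554e+06

2.554e+06 L_sun


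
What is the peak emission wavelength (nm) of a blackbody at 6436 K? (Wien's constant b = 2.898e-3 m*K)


lam_max = b / T = 2.898e-3 / 6436 = 4.503e-07 m = 450.2797 nm

450.2797 nm


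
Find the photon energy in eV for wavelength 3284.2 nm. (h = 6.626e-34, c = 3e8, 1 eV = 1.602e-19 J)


E = hc/lambda = 6.626e-34 * 3e8 / 3.284e-06 = 6.053e-20 J = 0.3778 eV

0.3778 eV


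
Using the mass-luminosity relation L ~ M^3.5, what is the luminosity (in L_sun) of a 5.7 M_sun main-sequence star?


L/L_sun = (M/M_sun)^3.5 = 5.7^3.5 = 442.1422

442.1422 L_sun


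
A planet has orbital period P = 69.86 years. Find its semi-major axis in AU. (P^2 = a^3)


a = P^(2/3) = 69.86^(2/3) = 16.9623

16.9623 AU


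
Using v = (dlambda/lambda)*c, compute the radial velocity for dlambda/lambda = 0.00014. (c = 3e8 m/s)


v = (dlambda/lambda) * c = 0.00014 * 3e8 = 42000.0

42000.0 m/s


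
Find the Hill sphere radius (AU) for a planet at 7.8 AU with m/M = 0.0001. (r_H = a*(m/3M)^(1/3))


r_H = a * (m/3M)^(1/3) = 7.8 * (0.0001/3)^(1/3) = 0.251

0.251 AU


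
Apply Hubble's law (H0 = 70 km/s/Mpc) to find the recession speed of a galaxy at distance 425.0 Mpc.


v = H0 * d = 70 * 425.0 = 29750.0

29750.0 km/s


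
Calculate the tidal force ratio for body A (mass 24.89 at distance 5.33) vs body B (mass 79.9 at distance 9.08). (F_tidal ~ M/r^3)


Ratio = (M1/r1^3) / (M2/r2^3) = (24.89/5.33^3) / (79.9/9.08^3) = 1.5401

1.5401


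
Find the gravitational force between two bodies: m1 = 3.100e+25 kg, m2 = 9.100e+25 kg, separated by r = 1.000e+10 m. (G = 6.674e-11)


F = G*m1*m2/r^2 = 6.674e-11 * 3.100e+25 * 9.100e+25 / (1.000e+10)^2 = 6.674e-11 * 2.821e+51 / 1.000e+20 = 1.883e+21

1.883e+21 N


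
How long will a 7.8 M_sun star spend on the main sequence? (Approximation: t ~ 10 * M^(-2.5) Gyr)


t = 10 * M^(-2.5) = 10 * 7.8^(-2.5) = 0.0589

0.0589 Gyr


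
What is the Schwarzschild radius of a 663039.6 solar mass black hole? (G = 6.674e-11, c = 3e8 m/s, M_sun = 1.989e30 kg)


M = 663039.6 * 1.989e30 kg = 1.318785764e+36 kg. rs = 2GM/c^2 = 2 * 6.674e-11 * 1.318785764e+36 / (3e8)^2 = 1.956e+09

1.956e+09 m


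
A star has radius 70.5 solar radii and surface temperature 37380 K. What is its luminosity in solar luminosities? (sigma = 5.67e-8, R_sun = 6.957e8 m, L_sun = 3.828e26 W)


R = 70.5 * 6.957e8 m = 4.904685e+10 m. L = 4*pi*R^2*sigma*T^4 = 4*pi*(4.904685e+10)^2 * 5.67e-8 * 37380^4 = 3.346357622e+33 W. L/L_sun = 3.346357622e+33 / 3.828e26 = 8.742e+06

8.742e+06 L_sun


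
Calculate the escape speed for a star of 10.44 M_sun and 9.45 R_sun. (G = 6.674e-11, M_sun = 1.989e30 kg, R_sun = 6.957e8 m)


M = 10.44 * 1.989e30 kg = 2.076516e+31 kg; R = 9.45 * 6.957e8 m = 6.574365e+09 m. v_esc = sqrt(2GM/R) = sqrt(2 * 6.674e-11 * 2.076516e+31 / 6.574365e+09) = 649305.1297

649305.1297 m/s


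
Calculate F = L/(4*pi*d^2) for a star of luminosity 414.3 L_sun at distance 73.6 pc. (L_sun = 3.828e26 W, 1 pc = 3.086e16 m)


F = L / (4*pi*d^2) = 1.586e+29 / (4*pi*(2.271e+18)^2) = 2.446e-09

2.446e-09 W/m^2


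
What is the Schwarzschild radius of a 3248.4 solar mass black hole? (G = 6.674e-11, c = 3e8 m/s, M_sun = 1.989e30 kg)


M = 3248.4 * 1.989e30 kg = 6.4610676e+33 kg. rs = 2GM/c^2 = 2 * 6.674e-11 * 6.4610676e+33 / (3e8)^2 = 9.582e+06

9.582e+06 m


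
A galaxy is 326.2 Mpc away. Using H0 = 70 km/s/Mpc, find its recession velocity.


v = H0 * d = 70 * 326.2 = 22834.0

22834.0 km/s


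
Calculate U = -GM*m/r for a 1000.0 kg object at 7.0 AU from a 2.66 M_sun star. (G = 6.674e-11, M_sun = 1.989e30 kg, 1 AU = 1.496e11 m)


M = 2.66 * 1.989e30 kg = 5.29074e+30 kg; r = 7.0 AU * 1.496e11 m/AU = 1.0472e+12 m. U = -GM*m/r = -(6.674e-11 * 5.29074e+30 * 1000.0) / 1.0472e+12 = -3.372e+11

-3.372e+11 J


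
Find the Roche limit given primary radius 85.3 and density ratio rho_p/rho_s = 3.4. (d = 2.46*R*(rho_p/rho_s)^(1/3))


d_Roche = 2.46 * 85.3 * 3.4^(1/3) = 315.5323

315.5323


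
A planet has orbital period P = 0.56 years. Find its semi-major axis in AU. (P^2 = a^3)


a = P^(2/3) = 0.56^(2/3) = 0.6794

0.6794 AU


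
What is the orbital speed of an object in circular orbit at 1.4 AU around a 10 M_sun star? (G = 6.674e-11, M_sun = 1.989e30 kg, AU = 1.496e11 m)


v = sqrt(GM/r) = sqrt(6.674e-11 * 1.989e+31 / 2.094e+11) = 79612.393

79612.393 m/s


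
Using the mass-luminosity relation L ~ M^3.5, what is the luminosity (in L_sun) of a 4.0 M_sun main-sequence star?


L/L_sun = (M/M_sun)^3.5 = 4.0^3.5 = 128.0

128.0 L_sun


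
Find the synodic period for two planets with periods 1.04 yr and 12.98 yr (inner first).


1/P_syn = |1/P1 - 1/P2| = |1/1.04 - 1/12.98| => P_syn = 1.1306

1.1306 years


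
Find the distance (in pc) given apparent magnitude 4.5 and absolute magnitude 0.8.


d = 10^((m - M + 5)/5) = 10^((4.5 - 0.8 + 5)/5) = 54.9541

54.9541 pc


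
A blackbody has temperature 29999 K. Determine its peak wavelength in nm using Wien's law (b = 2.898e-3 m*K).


lam_max = b / T = 2.898e-3 / 29999 = 9.660e-08 m = 96.6032 nm

96.6032 nm


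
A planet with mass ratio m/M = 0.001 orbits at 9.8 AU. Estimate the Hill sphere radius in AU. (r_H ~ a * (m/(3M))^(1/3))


r_H = a * (m/3M)^(1/3) = 9.8 * (0.001/3)^(1/3) = 0.6795

0.6795 AU


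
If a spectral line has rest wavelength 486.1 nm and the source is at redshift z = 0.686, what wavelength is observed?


lam_obs = lam_emit * (1 + z) = 486.1 * (1 + 0.686) = 819.5646

819.5646 nm


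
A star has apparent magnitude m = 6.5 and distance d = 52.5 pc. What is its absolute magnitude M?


M = m - 5*log10(d) + 5 = 6.5 - 5*log10(52.5) + 5 = 2.8992

2.8992


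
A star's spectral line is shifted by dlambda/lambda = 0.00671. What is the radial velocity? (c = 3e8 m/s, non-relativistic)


v = (dlambda/lambda) * c = 0.00671 * 3e8 = 2.013e+06

2.013e+06 m/s


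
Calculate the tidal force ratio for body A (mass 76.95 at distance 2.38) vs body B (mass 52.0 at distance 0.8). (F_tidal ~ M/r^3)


Ratio = (M1/r1^3) / (M2/r2^3) = (76.95/2.38^3) / (52.0/0.8^3) = 0.0562

0.0562


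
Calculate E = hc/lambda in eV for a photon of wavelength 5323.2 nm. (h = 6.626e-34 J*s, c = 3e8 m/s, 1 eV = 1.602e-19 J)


E = hc/lambda = 6.626e-34 * 3e8 / 5.323e-06 = 3.734e-20 J = 0.2331 eV

0.2331 eV


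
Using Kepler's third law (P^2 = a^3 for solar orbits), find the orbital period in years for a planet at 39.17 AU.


P = a^(3/2) = 39.17^1.5 = 245.1491

245.1491 years


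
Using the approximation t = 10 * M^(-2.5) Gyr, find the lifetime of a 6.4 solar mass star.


t = 10 * M^(-2.5) = 10 * 6.4^(-2.5) = 0.0965

0.0965 Gyr


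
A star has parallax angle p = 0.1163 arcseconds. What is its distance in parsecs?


d = 1/p = 1/0.1163 = 8.5985

8.5985 pc


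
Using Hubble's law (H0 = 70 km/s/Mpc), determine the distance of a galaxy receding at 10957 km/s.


d = v / H0 = 10957 / 70 = 156.5286

156.5286 Mpc


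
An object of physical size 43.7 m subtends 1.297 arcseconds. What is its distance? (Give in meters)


D = size / theta_rad, theta_rad = 1.297 * pi/(180*3600) = 6.288e-06, D = 6.950e+06

6.950e+06 m


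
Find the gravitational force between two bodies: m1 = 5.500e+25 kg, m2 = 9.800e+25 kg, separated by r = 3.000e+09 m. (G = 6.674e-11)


F = G*m1*m2/r^2 = 6.674e-11 * 5.500e+25 * 9.800e+25 / (3.000e+09)^2 = 6.674e-11 * 5.390e+51 / 9.000e+18 = 3.997e+22

3.997e+22 N


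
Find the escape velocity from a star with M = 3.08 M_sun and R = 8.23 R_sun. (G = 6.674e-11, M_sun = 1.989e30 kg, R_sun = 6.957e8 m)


M = 3.08 * 1.989e30 kg = 6.12612e+30 kg; R = 8.23 * 6.957e8 m = 5.725611e+09 m. v_esc = sqrt(2GM/R) = sqrt(2 * 6.674e-11 * 6.12612e+30 / 5.725611e+09) = 377911.3448

377911.3448 m/s


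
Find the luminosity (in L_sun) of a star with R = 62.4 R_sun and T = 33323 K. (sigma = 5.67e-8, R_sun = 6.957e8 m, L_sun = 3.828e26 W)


R = 62.4 * 6.957e8 m = 4.341168e+10 m. L = 4*pi*R^2*sigma*T^4 = 4*pi*(4.341168e+10)^2 * 5.67e-8 * 33323^4 = 1.655703175e+33 W. L/L_sun = 1.655703175e+33 / 3.828e26 = 4.325e+06

4.325e+06 L_sun


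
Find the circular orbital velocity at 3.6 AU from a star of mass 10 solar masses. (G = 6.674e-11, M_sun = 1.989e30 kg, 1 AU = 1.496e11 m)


v = sqrt(GM/r) = sqrt(6.674e-11 * 1.989e+31 / 5.386e+11) = 49647.0497

49647.0497 m/s


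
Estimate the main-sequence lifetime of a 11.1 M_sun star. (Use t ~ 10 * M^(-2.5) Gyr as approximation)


t = 10 * M^(-2.5) = 10 * 11.1^(-2.5) = 0.0244

0.0244 Gyr


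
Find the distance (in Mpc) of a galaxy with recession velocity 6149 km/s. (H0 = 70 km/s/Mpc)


d = v / H0 = 6149 / 70 = 87.8429

87.8429 Mpc


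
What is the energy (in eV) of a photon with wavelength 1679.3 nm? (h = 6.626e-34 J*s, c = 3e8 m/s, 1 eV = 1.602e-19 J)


E = hc/lambda = 6.626e-34 * 3e8 / 1.679e-06 = 1.184e-19 J = 0.7389 eV

0.7389 eV


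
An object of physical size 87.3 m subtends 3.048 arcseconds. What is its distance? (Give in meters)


D = size / theta_rad, theta_rad = 3.048 * pi/(180*3600) = 1.478e-05, D = 5.908e+06

5.908e+06 m


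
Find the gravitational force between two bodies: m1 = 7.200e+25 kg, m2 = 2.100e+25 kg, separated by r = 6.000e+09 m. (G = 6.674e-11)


F = G*m1*m2/r^2 = 6.674e-11 * 7.200e+25 * 2.100e+25 / (6.000e+09)^2 = 6.674e-11 * 1.512e+51 / 3.600e+19 = 2.803e+21

2.803e+21 N


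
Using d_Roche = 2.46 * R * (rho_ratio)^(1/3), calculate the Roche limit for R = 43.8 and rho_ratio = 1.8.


d_Roche = 2.46 * 43.8 * 1.8^(1/3) = 131.069

131.069


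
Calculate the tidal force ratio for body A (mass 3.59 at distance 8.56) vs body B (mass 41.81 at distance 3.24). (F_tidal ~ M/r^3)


Ratio = (M1/r1^3) / (M2/r2^3) = (3.59/8.56^3) / (41.81/3.24^3) = 0.0047

0.0047


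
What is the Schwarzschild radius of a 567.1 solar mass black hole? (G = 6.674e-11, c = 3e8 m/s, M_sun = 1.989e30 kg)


M = 567.1 * 1.989e30 kg = 1.1279619e+33 kg. rs = 2GM/c^2 = 2 * 6.674e-11 * 1.1279619e+33 / (3e8)^2 = 1.673e+06

1.673e+06 m


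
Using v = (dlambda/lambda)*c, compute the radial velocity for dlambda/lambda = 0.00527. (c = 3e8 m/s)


v = (dlambda/lambda) * c = 0.00527 * 3e8 = 1.581e+06

1.581e+06 m/s


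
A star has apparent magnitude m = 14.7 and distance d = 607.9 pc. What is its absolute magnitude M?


M = m - 5*log10(d) + 5 = 14.7 - 5*log10(607.9) + 5 = 5.7808

5.7808


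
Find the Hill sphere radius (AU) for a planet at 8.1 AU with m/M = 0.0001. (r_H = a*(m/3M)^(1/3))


r_H = a * (m/3M)^(1/3) = 8.1 * (0.0001/3)^(1/3) = 0.2607

0.2607 AU


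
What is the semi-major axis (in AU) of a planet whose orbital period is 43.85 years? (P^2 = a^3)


a = P^(2/3) = 43.85^(2/3) = 12.435

12.435 AU


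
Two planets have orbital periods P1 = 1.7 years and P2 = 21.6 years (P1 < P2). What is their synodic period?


1/P_syn = |1/P1 - 1/P2| = |1/1.7 - 1/21.6| => P_syn = 1.8452

1.8452 years


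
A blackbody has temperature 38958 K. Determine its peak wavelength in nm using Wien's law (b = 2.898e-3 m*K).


lam_max = b / T = 2.898e-3 / 38958 = 7.439e-08 m = 74.3878 nm

74.3878 nm


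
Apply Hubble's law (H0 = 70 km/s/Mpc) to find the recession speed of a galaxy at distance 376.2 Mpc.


v = H0 * d = 70 * 376.2 = 26334.0

26334.0 km/s


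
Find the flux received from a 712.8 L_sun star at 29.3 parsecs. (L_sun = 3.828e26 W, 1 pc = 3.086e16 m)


F = L / (4*pi*d^2) = 2.729e+29 / (4*pi*(9.042e+17)^2) = 2.656e-08

2.656e-08 W/m^2


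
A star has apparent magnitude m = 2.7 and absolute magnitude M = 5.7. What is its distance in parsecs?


d = 10^((m - M + 5)/5) = 10^((2.7 - 5.7 + 5)/5) = 2.5119

2.5119 pc


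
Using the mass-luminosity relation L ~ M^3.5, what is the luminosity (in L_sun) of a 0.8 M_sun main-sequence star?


L/L_sun = (M/M_sun)^3.5 = 0.8^3.5 = 0.4579

0.4579 L_sun


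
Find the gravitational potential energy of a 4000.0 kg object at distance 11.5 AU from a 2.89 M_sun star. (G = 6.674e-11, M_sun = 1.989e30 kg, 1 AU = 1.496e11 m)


M = 2.89 * 1.989e30 kg = 5.74821e+30 kg; r = 11.5 AU * 1.496e11 m/AU = 1.7204e+12 m. U = -GM*m/r = -(6.674e-11 * 5.74821e+30 * 4000.0) / 1.7204e+12 = -8.920e+11

-8.920e+11 J


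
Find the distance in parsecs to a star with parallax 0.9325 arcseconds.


d = 1/p = 1/0.9325 = 1.0724

1.0724 pc


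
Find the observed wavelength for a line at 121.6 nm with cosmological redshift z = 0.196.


lam_obs = lam_emit * (1 + z) = 121.6 * (1 + 0.196) = 145.4336

145.4336 nm


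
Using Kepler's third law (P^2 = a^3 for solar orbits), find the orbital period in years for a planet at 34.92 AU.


P = a^(3/2) = 34.92^1.5 = 206.3533

206.3533 years


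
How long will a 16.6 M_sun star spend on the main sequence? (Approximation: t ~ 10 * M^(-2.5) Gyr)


t = 10 * M^(-2.5) = 10 * 16.6^(-2.5) = 0.0089

0.0089 Gyr


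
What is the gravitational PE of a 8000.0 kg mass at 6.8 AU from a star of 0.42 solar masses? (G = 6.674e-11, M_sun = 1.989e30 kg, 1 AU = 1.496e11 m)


M = 0.42 * 1.989e30 kg = 8.3538e+29 kg; r = 6.8 AU * 1.496e11 m/AU = 1.01728e+12 m. U = -GM*m/r = -(6.674e-11 * 8.3538e+29 * 8000.0) / 1.01728e+12 = -4.384e+11

-4.384e+11 J


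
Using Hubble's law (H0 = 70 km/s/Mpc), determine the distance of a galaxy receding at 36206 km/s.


d = v / H0 = 36206 / 70 = 517.2286

517.2286 Mpc


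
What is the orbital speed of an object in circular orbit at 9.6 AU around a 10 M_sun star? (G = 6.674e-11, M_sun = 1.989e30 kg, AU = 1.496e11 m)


v = sqrt(GM/r) = sqrt(6.674e-11 * 1.989e+31 / 1.436e+12) = 30402.4848

30402.4848 m/s


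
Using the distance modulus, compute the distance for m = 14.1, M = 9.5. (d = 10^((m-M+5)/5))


d = 10^((m - M + 5)/5) = 10^((14.1 - 9.5 + 5)/5) = 83.1764

83.1764 pc


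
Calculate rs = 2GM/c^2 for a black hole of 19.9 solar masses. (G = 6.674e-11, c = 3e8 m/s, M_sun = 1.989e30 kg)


M = 19.9 * 1.989e30 kg = 3.95811e+31 kg. rs = 2GM/c^2 = 2 * 6.674e-11 * 3.95811e+31 / (3e8)^2 = 58703.1692

58703.1692 m


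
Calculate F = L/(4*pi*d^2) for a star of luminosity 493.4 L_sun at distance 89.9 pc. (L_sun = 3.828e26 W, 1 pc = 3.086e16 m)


F = L / (4*pi*d^2) = 1.889e+29 / (4*pi*(2.774e+18)^2) = 1.953e-09

1.953e-09 W/m^2


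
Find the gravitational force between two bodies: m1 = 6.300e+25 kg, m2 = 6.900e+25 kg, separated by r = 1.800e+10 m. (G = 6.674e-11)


F = G*m1*m2/r^2 = 6.674e-11 * 6.300e+25 * 6.900e+25 / (1.800e+10)^2 = 6.674e-11 * 4.347e+51 / 3.240e+20 = 8.954e+20

8.954e+20 N


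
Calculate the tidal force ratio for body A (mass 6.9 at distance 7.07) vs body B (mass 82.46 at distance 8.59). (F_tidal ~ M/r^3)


Ratio = (M1/r1^3) / (M2/r2^3) = (6.9/7.07^3) / (82.46/8.59^3) = 0.1501

0.1501


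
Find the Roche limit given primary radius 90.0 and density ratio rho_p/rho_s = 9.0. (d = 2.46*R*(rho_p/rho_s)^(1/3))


d_Roche = 2.46 * 90.0 * 9.0^(1/3) = 460.5306

460.5306


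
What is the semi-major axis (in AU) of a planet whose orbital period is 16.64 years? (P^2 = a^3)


a = P^(2/3) = 16.64^(2/3) = 6.5178

6.5178 AU


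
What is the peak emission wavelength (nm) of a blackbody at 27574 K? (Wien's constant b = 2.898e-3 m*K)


lam_max = b / T = 2.898e-3 / 27574 = 1.051e-07 m = 105.099 nm

105.099 nm


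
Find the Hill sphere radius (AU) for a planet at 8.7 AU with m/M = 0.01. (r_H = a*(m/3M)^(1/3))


r_H = a * (m/3M)^(1/3) = 8.7 * (0.01/3)^(1/3) = 1.2996

1.2996 AU


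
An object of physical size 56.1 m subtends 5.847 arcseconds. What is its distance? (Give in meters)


D = size / theta_rad, theta_rad = 5.847 * pi/(180*3600) = 2.835e-05, D = 1.979e+06

1.979e+06 m


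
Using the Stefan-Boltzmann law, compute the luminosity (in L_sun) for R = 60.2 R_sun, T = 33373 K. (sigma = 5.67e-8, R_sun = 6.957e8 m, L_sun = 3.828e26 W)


R = 60.2 * 6.957e8 m = 4.188114e+10 m. L = 4*pi*R^2*sigma*T^4 = 4*pi*(4.188114e+10)^2 * 5.67e-8 * 33373^4 = 1.550282719e+33 W. L/L_sun = 1.550282719e+33 / 3.828e26 = 4.050e+06

4.050e+06 L_sun


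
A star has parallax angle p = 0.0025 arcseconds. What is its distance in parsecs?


d = 1/p = 1/0.0025 = 400.0

400.0 pc


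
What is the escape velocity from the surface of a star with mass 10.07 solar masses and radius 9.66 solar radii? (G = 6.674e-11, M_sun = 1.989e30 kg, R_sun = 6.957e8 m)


M = 10.07 * 1.989e30 kg = 2.002923e+31 kg; R = 9.66 * 6.957e8 m = 6.720462e+09 m. v_esc = sqrt(2GM/R) = sqrt(2 * 6.674e-11 * 2.002923e+31 / 6.720462e+09) = 630725.8939

630725.8939 m/s


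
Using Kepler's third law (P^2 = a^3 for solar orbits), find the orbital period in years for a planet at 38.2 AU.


P = a^(3/2) = 38.2^1.5 = 236.0995

236.0995 years


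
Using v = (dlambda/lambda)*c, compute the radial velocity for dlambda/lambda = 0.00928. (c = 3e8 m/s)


v = (dlambda/lambda) * c = 0.00928 * 3e8 = 2.784e+06

2.784e+06 m/s


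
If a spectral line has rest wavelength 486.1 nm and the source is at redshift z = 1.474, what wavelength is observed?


lam_obs = lam_emit * (1 + z) = 486.1 * (1 + 1.474) = 1202.6114

1202.6114 nm


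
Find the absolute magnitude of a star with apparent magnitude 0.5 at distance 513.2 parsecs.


M = m - 5*log10(d) + 5 = 0.5 - 5*log10(513.2) + 5 = -8.0514

-8.0514


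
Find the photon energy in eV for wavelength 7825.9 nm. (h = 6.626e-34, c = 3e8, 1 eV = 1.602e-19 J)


E = hc/lambda = 6.626e-34 * 3e8 / 7.826e-06 = 2.540e-20 J = 0.1586 eV

0.1586 eV


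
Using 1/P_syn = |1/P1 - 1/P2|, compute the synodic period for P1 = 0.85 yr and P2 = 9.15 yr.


1/P_syn = |1/P1 - 1/P2| = |1/0.85 - 1/9.15| => P_syn = 0.937

0.937 years


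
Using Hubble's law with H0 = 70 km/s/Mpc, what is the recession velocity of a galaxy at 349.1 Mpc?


v = H0 * d = 70 * 349.1 = 24437.0

24437.0 km/s


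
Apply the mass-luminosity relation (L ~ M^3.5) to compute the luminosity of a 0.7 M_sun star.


L/L_sun = (M/M_sun)^3.5 = 0.7^3.5 = 0.287

0.287 L_sun


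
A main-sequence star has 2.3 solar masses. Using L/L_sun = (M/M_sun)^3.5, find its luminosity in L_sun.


L/L_sun = (M/M_sun)^3.5 = 2.3^3.5 = 18.4522

18.4522 L_sun


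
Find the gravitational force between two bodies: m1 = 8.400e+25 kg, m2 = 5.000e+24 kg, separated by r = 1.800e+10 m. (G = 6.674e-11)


F = G*m1*m2/r^2 = 6.674e-11 * 8.400e+25 * 5.000e+24 / (1.800e+10)^2 = 6.674e-11 * 4.200e+50 / 3.240e+20 = 8.651e+19

8.651e+19 N


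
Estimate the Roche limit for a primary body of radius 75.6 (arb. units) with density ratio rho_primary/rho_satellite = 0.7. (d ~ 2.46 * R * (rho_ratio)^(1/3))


d_Roche = 2.46 * 75.6 * 0.7^(1/3) = 165.1288

165.1288


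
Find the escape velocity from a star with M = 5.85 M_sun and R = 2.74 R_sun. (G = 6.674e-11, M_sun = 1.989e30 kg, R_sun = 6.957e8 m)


M = 5.85 * 1.989e30 kg = 1.163565e+31 kg; R = 2.74 * 6.957e8 m = 1.906218e+09 m. v_esc = sqrt(2GM/R) = sqrt(2 * 6.674e-11 * 1.163565e+31 / 1.906218e+09) = 902645.3319

902645.3319 m/s


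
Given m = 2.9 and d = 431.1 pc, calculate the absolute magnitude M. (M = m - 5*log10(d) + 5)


M = m - 5*log10(d) + 5 = 2.9 - 5*log10(431.1) + 5 = -5.2729

-5.2729


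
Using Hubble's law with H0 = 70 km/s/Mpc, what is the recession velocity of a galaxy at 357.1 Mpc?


v = H0 * d = 70 * 357.1 = 24997.0

24997.0 km/s


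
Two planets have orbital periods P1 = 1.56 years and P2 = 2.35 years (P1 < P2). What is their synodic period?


1/P_syn = |1/P1 - 1/P2| = |1/1.56 - 1/2.35| => P_syn = 4.6405

4.6405 years


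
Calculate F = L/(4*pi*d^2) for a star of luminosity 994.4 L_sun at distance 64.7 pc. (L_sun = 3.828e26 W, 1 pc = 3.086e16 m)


F = L / (4*pi*d^2) = 3.807e+29 / (4*pi*(1.997e+18)^2) = 7.598e-09

7.598e-09 W/m^2


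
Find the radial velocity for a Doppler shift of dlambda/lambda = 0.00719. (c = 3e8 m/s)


v = (dlambda/lambda) * c = 0.00719 * 3e8 = 2.157e+06

2.157e+06 m/s


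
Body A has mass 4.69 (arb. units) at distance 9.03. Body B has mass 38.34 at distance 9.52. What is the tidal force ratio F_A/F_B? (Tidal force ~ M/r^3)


Ratio = (M1/r1^3) / (M2/r2^3) = (4.69/9.03^3) / (38.34/9.52^3) = 0.1433

0.1433


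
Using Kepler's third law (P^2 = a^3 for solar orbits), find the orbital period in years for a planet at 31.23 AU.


P = a^(3/2) = 31.23^1.5 = 174.5251

174.5251 years


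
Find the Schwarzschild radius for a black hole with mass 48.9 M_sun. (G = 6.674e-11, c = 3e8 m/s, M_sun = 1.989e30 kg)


M = 48.9 * 1.989e30 kg = 9.72621e+31 kg. rs = 2GM/c^2 = 2 * 6.674e-11 * 9.72621e+31 / (3e8)^2 = 144250.5012

144250.5012 m


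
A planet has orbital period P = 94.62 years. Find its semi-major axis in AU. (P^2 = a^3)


a = P^(2/3) = 94.62^(2/3) = 20.7645

20.7645 AU


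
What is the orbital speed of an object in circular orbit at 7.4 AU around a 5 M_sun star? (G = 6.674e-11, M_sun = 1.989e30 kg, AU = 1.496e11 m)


v = sqrt(GM/r) = sqrt(6.674e-11 * 9.945e+30 / 1.107e+12) = 24485.7741

24485.7741 m/s


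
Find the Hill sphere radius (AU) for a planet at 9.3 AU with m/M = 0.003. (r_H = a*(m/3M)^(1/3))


r_H = a * (m/3M)^(1/3) = 9.3 * (0.003/3)^(1/3) = 0.93

0.93 AU


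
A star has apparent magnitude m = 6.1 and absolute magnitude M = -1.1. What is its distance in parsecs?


d = 10^((m - M + 5)/5) = 10^((6.1 - -1.1 + 5)/5) = 275.4229

275.4229 pc


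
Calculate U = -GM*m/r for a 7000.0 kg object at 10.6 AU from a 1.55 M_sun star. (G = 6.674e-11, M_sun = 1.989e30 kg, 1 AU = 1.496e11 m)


M = 1.55 * 1.989e30 kg = 3.08295e+30 kg; r = 10.6 AU * 1.496e11 m/AU = 1.58576e+12 m. U = -GM*m/r = -(6.674e-11 * 3.08295e+30 * 7000.0) / 1.58576e+12 = -9.083e+11

-9.083e+11 J


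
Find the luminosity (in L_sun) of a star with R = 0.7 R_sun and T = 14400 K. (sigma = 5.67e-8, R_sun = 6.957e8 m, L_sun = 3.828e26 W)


R = 0.7 * 6.957e8 m = 4.8699e+08 m. L = 4*pi*R^2*sigma*T^4 = 4*pi*(4.8699e+08)^2 * 5.67e-8 * 14400^4 = 7.265792285e+27 W. L/L_sun = 7.265792285e+27 / 3.828e26 = 18.9806

18.9806 L_sun
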